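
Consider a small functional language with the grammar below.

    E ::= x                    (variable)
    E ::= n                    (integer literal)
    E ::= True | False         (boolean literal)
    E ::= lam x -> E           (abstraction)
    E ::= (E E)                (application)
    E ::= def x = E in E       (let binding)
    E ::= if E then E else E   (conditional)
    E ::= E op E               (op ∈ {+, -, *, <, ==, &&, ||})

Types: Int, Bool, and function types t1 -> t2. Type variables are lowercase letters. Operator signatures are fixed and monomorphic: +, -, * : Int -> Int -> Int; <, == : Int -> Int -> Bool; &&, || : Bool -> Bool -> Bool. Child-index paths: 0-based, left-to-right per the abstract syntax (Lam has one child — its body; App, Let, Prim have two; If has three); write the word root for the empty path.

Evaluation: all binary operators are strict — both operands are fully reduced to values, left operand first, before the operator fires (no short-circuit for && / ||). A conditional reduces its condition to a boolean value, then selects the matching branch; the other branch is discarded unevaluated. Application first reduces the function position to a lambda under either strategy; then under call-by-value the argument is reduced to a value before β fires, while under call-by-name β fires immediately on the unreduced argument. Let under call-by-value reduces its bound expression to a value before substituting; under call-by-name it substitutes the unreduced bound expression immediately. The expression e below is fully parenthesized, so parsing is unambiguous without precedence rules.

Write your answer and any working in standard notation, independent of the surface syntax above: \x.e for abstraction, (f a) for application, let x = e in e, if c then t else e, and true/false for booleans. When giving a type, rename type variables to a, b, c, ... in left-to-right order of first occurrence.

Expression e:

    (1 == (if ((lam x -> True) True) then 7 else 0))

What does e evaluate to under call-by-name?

Answer: false

Working:
step 0: (1 == (if ((\x.true) true) then 7 else 0))
step 1: [beta@1.0] (1 == (if true then 7 else 0))
step 2: [if@1] (1 == 7)
step 3: [delta@root] false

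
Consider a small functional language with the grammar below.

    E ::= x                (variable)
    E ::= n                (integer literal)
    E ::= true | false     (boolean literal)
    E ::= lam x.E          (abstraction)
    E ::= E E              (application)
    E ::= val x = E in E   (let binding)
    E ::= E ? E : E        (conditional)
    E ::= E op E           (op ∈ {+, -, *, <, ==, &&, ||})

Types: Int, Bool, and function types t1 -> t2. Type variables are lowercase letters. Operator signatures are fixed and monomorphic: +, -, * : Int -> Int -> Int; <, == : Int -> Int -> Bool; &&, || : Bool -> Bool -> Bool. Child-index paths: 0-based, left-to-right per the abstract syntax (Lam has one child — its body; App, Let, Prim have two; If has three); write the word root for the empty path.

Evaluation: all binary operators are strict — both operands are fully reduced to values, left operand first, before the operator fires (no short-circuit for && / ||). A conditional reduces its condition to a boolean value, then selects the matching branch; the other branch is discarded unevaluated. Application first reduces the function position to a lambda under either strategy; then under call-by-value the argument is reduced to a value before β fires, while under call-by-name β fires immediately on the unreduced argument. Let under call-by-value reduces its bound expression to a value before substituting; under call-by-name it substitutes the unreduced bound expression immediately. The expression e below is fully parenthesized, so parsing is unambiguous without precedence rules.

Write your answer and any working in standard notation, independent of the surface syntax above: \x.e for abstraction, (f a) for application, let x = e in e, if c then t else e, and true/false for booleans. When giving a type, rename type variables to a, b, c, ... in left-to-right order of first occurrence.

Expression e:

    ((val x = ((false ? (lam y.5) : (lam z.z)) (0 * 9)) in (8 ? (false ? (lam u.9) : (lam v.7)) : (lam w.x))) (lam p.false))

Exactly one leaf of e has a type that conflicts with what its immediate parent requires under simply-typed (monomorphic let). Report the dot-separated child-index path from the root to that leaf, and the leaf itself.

Answer: 0.1.0 : 8

Working:
  unify Bool ~ Bool
\y._ : a -> Int
z : b
\z._ : b -> b
  unify a -> Int ~ b -> b
  unify a ~ b
  unify Int ~ b
  unify Int ~ Int
  unify Int ~ Int
  unify Int -> Int ~ Int -> c
  unify Int ~ Int
  unify Int ~ c
_ _ : Int
let x : Int
  unify Int ~ Bool
  FAIL: mismatch Int ~ Bool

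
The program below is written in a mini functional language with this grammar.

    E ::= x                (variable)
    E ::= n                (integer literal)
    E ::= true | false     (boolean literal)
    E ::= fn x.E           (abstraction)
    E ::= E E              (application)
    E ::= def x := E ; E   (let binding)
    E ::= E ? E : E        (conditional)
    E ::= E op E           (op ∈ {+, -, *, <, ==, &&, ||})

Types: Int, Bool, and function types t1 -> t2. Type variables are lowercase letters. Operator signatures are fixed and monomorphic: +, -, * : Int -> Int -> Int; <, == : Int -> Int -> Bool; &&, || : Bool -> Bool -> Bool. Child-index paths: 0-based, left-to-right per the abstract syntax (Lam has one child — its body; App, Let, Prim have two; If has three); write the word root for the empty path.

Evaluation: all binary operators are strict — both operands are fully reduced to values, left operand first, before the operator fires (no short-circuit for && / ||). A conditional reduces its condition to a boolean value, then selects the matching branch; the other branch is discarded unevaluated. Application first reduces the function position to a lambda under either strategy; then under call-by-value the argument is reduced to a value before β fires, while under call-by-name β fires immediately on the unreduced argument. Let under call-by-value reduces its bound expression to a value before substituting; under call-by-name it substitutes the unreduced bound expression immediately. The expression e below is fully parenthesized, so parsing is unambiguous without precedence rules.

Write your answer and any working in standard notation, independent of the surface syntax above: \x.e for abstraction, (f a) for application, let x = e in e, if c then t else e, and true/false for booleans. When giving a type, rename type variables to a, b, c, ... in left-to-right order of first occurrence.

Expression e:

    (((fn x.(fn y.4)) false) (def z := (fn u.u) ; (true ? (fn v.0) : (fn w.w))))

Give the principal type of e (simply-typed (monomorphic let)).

Answer: Int

Working:
\y._ : b -> Int
\x._ : a -> b -> Int
  unify a -> b -> Int ~ Bool -> c
  unify a ~ Bool
  unify b -> Int ~ c
_ _ : b -> Int
u : d
\u._ : d -> d
let z : d -> d
  unify Bool ~ Bool
\v._ : e -> Int
w : f
\w._ : f -> f
  unify e -> Int ~ f -> f
  unify e ~ f
  unify Int ~ f
  unify b -> Int ~ (Int -> Int) -> g
  unify b ~ Int -> Int
  unify Int ~ g
_ _ : Int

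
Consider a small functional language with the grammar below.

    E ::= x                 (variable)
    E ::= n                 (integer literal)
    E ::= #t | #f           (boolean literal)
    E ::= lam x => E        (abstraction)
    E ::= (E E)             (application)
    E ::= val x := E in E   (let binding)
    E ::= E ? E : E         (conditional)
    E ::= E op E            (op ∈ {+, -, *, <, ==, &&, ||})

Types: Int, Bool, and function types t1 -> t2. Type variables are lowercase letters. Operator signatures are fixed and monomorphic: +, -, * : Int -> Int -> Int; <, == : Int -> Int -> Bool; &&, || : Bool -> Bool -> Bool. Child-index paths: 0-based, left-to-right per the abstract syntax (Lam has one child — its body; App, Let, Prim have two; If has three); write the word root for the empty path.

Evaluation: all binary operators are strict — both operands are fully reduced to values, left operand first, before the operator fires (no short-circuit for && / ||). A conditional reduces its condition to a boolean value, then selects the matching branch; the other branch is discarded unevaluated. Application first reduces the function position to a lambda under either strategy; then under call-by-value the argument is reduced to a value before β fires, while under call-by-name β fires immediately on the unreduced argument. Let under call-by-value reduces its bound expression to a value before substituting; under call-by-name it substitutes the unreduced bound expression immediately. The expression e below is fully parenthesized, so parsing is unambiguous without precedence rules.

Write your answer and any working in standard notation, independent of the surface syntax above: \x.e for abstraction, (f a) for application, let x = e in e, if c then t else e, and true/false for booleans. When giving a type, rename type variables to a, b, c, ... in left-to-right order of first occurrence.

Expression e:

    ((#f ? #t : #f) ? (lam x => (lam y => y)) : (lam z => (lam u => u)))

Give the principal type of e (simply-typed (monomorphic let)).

Derivation:
  unify Bool ~ Bool
  unify Bool ~ Bool
  unify Bool ~ Bool
y : b
\y._ : b -> b
\x._ : a -> b -> b
u : d
\u._ : d -> d
\z._ : c -> d -> d
  unify a -> b -> b ~ c -> d -> d
  unify a ~ c
  unify b -> b ~ d -> d
  unify b ~ d
  unify d ~ d

Answer: a -> b -> b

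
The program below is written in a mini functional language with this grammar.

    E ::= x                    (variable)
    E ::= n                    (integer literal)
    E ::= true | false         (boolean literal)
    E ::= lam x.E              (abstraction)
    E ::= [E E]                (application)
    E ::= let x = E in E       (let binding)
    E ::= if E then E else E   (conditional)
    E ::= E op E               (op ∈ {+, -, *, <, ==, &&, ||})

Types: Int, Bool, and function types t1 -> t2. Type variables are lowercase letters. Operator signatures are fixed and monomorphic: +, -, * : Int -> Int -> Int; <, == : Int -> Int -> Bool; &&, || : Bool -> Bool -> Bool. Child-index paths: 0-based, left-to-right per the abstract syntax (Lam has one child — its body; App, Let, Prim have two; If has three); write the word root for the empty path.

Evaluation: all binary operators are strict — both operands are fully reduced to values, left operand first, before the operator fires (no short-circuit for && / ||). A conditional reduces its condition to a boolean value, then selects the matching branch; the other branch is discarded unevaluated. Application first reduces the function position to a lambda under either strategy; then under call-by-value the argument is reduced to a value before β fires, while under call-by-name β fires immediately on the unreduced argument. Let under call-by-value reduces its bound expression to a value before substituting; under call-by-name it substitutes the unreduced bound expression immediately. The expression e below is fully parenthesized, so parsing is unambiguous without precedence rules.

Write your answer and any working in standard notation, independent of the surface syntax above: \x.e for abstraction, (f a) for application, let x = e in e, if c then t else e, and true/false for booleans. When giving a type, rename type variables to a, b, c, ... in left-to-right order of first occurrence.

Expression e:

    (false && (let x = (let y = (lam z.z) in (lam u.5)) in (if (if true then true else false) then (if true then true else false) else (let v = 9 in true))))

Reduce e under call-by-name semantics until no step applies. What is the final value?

Trace:
step 0: (false && (let x = (let y = (\z.z) in (\u.5)) in (if (if true then true else false) then (if true then true else false) else (let v = 9 in true))))
step 1: [let@1] (false && (if (if true then true else false) then (if true then true else false) else (let v = 9 in true)))
step 2: [if@1.0] (false && (if true then (if true then true else false) else (let v = 9 in true)))
step 3: [if@1] (false && (if true then true else false))
step 4: [if@1] (false && true)
step 5: [delta@root] false

Answer: false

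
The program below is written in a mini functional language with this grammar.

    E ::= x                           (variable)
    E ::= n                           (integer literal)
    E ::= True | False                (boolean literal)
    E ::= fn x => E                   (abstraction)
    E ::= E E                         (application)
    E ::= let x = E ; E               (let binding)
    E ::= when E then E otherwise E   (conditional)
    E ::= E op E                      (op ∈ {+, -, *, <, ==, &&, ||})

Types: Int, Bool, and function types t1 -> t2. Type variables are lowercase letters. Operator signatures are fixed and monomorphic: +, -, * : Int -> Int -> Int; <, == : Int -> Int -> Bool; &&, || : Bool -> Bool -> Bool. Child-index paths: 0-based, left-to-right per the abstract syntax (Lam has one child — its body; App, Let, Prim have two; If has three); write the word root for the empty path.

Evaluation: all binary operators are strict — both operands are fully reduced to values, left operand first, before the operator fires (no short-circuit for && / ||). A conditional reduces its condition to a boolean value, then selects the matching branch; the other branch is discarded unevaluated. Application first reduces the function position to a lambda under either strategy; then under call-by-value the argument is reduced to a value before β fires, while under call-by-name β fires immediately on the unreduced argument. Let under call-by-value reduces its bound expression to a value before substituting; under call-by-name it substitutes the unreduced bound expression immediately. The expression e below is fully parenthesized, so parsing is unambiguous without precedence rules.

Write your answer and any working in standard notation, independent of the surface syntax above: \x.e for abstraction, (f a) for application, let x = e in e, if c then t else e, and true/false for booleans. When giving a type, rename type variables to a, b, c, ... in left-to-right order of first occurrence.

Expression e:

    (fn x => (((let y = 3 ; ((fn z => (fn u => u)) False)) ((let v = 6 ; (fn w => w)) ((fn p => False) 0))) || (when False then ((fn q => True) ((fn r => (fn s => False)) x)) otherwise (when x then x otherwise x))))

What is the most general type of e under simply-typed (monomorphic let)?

Working:
let y : Int
u : c
\u._ : c -> c
\z._ : b -> c -> c
  unify b -> c -> c ~ Bool -> d
  unify b ~ Bool
  unify c -> c ~ d
_ _ : c -> c
let v : Int
w : e
\w._ : e -> e
\p._ : f -> Bool
  unify f -> Bool ~ Int -> g
  unify f ~ Int
  unify Bool ~ g
_ _ : Bool
  unify e -> e ~ Bool -> h
  unify e ~ Bool
  unify Bool ~ h
_ _ : Bool
  unify c -> c ~ Bool -> i
  unify c ~ Bool
  unify Bool ~ i
_ _ : Bool
  unify Bool ~ Bool
  unify Bool ~ Bool
\q._ : j -> Bool
\s._ : l -> Bool
\r._ : k -> l -> Bool
x : a
  unify k -> l -> Bool ~ a -> m
  unify k ~ a
  unify l -> Bool ~ m
_ _ : l -> Bool
  unify j -> Bool ~ (l -> Bool) -> n
  unify j ~ l -> Bool
  unify Bool ~ n
_ _ : Bool
x : a
  unify a ~ Bool
x : Bool
x : Bool
  unify Bool ~ Bool
  unify Bool ~ Bool
  unify Bool ~ Bool
\x._ : Bool -> Bool

Answer: Bool -> Bool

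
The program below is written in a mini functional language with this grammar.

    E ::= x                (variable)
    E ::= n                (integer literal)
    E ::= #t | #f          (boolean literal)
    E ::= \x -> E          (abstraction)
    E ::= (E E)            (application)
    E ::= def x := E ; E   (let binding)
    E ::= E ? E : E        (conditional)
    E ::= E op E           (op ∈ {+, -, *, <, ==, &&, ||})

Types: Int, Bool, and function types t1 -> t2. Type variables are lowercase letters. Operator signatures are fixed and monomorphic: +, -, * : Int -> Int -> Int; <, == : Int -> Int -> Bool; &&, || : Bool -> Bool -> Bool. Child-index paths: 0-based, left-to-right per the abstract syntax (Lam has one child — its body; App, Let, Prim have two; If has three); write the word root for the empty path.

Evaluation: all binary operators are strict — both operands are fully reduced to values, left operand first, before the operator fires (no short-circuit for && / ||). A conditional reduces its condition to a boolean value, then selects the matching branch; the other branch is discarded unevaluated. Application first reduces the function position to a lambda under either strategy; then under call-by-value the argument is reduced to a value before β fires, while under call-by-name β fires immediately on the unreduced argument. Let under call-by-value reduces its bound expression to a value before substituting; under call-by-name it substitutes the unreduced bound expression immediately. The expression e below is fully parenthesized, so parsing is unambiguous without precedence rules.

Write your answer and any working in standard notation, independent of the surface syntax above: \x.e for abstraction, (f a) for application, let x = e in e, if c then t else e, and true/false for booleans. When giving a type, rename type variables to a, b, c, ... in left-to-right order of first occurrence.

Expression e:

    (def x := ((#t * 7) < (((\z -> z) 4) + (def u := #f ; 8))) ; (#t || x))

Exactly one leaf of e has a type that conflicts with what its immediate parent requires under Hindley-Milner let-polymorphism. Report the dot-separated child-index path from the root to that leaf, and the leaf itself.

Answer: 0.0.0 : true

Derivation:
  unify Bool ~ Int
  FAIL: mismatch Bool ~ Int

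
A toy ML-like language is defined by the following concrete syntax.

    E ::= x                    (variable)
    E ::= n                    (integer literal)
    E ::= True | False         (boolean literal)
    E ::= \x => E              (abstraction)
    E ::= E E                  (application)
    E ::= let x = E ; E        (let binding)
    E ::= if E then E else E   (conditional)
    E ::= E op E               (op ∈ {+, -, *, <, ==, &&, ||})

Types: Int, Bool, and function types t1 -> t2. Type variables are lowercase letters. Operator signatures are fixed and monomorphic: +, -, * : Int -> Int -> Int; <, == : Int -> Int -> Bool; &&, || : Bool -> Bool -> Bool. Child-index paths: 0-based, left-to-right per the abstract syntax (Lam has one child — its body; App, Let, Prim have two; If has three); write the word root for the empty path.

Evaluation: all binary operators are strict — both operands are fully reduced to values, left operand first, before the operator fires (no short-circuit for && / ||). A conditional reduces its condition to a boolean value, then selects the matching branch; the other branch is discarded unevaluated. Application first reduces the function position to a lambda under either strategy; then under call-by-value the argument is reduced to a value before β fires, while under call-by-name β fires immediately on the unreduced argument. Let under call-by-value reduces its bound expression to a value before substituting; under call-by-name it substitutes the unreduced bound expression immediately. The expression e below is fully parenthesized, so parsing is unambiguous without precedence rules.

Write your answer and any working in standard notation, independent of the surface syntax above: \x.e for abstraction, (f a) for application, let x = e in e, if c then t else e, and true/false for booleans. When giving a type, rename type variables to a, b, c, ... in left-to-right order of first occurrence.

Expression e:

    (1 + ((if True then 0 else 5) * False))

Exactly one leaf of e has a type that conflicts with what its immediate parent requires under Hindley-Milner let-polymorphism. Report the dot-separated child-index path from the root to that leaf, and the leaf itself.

Working:
  unify Int ~ Int
  unify Bool ~ Bool
  unify Int ~ Int
  unify Int ~ Int
  unify Bool ~ Int
  FAIL: mismatch Bool ~ Int

Answer: 1.1 : false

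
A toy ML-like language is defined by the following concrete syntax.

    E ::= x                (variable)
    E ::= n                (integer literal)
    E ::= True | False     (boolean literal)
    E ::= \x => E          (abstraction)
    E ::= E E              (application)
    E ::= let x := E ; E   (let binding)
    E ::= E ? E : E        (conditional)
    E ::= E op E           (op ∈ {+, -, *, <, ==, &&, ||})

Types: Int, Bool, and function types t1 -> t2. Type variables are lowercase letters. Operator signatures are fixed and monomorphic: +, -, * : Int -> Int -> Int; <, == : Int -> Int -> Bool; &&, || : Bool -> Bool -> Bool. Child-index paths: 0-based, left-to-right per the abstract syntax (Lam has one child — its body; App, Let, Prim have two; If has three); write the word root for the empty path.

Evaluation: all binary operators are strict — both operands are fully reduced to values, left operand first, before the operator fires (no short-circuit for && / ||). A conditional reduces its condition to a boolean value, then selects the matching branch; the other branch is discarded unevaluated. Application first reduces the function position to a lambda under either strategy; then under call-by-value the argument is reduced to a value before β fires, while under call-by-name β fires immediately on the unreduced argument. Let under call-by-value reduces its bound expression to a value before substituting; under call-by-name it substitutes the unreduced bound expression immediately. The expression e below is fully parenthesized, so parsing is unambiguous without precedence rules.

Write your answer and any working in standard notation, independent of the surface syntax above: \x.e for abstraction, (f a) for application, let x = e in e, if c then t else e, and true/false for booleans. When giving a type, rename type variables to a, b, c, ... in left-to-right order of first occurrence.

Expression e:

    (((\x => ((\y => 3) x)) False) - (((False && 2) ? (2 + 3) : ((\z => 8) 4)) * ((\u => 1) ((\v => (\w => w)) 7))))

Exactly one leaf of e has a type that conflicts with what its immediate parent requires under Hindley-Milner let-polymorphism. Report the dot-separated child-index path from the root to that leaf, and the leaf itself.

Answer: 1.0.0.1 : 2

Trace:
\y._ : b -> Int
x : a
  unify b -> Int ~ a -> c
  unify b ~ a
  unify Int ~ c
_ _ : Int
\x._ : a -> Int
  unify a -> Int ~ Bool -> d
  unify a ~ Bool
  unify Int ~ d
_ _ : Int
  unify Int ~ Int
  unify Bool ~ Bool
  unify Int ~ Bool
  FAIL: mismatch Int ~ Bool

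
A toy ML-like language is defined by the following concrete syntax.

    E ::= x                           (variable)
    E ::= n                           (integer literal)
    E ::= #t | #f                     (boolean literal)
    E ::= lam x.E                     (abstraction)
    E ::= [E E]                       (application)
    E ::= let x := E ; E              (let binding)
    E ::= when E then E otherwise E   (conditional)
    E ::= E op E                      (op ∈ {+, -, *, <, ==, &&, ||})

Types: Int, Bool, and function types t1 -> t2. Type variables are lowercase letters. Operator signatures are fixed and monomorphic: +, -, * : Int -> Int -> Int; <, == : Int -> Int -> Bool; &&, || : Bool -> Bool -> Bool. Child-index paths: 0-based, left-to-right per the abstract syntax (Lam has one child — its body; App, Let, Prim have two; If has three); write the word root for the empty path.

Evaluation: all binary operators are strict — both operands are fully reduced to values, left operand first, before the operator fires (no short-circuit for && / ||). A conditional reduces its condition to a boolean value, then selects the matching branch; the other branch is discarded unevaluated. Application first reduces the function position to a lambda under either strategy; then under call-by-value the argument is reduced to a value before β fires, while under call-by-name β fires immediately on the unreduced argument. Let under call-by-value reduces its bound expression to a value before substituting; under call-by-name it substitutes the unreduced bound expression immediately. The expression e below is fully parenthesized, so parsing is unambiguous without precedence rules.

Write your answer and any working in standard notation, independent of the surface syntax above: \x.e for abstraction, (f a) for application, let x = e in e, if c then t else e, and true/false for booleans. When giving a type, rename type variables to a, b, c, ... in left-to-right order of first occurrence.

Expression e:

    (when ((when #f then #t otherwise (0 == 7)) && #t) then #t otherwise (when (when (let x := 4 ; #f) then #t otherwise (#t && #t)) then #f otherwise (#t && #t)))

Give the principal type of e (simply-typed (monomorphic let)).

Trace:
  unify Bool ~ Bool
  unify Int ~ Int
  unify Int ~ Int
  unify Bool ~ Bool
  unify Bool ~ Bool
  unify Bool ~ Bool
  unify Bool ~ Bool
let x : Int
  unify Bool ~ Bool
  unify Bool ~ Bool
  unify Bool ~ Bool
  unify Bool ~ Bool
  unify Bool ~ Bool
  unify Bool ~ Bool
  unify Bool ~ Bool
  unify Bool ~ Bool
  unify Bool ~ Bool

Answer: Bool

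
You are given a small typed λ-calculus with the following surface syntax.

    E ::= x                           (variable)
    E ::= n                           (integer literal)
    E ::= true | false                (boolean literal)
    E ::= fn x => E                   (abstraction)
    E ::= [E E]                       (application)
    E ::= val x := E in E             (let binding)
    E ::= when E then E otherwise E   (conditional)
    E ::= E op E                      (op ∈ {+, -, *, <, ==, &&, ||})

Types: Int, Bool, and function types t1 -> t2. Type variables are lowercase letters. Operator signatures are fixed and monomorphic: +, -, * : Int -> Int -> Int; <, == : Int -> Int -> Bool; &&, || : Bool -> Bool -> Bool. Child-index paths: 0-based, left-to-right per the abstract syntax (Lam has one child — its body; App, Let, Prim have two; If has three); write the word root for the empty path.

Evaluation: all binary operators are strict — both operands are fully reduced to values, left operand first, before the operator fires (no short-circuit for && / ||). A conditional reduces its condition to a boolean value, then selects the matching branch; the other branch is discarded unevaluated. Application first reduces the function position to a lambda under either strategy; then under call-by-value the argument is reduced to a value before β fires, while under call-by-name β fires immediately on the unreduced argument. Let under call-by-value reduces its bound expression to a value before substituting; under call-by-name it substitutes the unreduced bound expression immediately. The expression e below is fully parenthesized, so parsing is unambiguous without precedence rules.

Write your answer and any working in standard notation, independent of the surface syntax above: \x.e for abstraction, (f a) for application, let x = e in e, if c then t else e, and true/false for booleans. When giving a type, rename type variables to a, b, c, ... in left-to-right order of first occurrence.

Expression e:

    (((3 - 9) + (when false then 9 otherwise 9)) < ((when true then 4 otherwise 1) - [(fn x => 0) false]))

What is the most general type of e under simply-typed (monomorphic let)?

Derivation:
  unify Int ~ Int
  unify Int ~ Int
  unify Int ~ Int
  unify Bool ~ Bool
  unify Int ~ Int
  unify Int ~ Int
  unify Int ~ Int
  unify Bool ~ Bool
  unify Int ~ Int
  unify Int ~ Int
\x._ : a -> Int
  unify a -> Int ~ Bool -> b
  unify a ~ Bool
  unify Int ~ b
_ _ : Int
  unify Int ~ Int
  unify Int ~ Int

Answer: Bool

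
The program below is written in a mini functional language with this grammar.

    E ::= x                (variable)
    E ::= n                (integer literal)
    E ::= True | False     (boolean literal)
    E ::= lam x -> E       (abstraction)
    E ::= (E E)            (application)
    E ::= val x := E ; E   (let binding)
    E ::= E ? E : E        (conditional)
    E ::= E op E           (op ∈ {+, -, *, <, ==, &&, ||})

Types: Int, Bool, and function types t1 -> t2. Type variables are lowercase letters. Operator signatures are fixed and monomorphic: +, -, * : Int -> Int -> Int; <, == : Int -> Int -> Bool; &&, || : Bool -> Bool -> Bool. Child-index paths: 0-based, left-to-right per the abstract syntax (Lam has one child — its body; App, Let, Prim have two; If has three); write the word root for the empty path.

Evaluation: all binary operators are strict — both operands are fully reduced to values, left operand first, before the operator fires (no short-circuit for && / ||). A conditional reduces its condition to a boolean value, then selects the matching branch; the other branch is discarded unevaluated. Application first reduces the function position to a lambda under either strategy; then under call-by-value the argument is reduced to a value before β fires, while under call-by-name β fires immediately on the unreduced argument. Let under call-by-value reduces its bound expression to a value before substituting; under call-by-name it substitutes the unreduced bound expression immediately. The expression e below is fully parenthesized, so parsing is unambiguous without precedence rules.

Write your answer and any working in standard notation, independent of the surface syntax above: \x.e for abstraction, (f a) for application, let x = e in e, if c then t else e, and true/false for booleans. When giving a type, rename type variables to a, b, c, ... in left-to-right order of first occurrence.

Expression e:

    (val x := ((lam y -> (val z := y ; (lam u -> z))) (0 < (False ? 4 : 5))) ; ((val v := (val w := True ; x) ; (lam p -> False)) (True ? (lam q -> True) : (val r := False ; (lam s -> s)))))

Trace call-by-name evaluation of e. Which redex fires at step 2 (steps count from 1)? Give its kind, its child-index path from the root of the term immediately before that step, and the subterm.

Answer: let at 0 : (let v = (let w = true in ((\y.(let z = y in (\u.z))) (0 < (if false then 4 else 5)))) in (\p.false))

Derivation:
step 0: (let x = ((\y.(let z = y in (\u.z))) (0 < (if false then 4 else 5))) in ((let v = (let w = true in x) in (\p.false)) (if true then (\q.true) else (let r = false in (\s.s)))))
step 1: [let@root] ((let v = (let w = true in ((\y.(let z = y in (\u.z))) (0 < (if false then 4 else 5)))) in (\p.false)) (if true then (\q.true) else (let r = false in (\s.s))))
step 2: [let@0] ((\p.false) (if true then (\q.true) else (let r = false in (\s.s))))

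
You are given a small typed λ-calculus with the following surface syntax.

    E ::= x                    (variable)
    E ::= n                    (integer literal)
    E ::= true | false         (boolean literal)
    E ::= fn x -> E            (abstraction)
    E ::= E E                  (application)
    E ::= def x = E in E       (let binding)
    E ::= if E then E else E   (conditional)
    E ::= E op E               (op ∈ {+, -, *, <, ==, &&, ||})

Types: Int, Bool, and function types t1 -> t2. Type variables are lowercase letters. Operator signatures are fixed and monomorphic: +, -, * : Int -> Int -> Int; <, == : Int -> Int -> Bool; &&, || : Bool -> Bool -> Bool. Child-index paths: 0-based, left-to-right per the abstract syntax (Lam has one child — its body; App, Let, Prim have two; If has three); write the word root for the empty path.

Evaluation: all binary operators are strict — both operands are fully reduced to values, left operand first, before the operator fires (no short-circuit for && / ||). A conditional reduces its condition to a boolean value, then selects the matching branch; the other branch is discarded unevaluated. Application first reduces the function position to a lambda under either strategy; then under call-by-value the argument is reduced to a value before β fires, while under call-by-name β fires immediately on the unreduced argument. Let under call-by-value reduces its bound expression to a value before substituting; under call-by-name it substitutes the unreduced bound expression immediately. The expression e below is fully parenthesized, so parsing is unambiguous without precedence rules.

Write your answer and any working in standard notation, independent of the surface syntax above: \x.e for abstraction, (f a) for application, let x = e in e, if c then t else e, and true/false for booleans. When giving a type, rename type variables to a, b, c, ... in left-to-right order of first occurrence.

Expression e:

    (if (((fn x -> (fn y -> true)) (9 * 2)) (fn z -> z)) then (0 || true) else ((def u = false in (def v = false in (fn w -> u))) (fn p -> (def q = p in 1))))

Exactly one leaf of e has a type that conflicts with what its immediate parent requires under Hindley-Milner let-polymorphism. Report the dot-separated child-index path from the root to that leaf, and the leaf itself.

Answer: 1.0 : 0

Trace:
\y._ : b -> Bool
\x._ : a -> b -> Bool
  unify Int ~ Int
  unify Int ~ Int
  unify a -> b -> Bool ~ Int -> c
  unify a ~ Int
  unify b -> Bool ~ c
_ _ : b -> Bool
z : d
\z._ : d -> d
  unify b -> Bool ~ (d -> d) -> e
  unify b ~ d -> d
  unify Bool ~ e
_ _ : Bool
  unify Bool ~ Bool
  unify Int ~ Bool
  FAIL: mismatch Int ~ Bool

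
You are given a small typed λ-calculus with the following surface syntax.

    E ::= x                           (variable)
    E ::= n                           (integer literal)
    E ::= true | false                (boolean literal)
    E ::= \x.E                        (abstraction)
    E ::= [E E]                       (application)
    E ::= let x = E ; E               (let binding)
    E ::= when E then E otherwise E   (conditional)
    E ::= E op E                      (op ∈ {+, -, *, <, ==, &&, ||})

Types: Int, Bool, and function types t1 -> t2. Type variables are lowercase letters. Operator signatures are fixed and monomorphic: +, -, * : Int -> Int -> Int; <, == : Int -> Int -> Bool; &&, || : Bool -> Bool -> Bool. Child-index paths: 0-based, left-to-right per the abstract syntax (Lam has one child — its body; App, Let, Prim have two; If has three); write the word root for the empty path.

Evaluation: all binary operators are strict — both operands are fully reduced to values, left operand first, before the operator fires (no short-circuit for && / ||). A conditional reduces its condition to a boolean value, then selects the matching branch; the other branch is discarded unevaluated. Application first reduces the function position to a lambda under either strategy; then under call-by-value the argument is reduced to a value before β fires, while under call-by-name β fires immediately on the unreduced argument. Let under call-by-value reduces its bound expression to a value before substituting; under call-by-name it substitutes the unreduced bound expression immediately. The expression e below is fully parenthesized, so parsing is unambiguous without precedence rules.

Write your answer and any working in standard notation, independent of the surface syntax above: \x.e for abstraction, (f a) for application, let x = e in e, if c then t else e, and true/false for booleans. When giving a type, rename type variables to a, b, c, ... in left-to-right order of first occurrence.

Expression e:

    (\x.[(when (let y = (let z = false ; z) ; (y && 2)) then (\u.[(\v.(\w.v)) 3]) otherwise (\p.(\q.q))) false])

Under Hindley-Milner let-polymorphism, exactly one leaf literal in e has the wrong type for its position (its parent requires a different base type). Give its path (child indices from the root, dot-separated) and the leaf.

Answer: 0.0.0.1.1 : 2

Trace:
let z : Bool
z : Bool
let y : Bool
y : Bool
  unify Bool ~ Bool
  unify Int ~ Bool
  FAIL: mismatch Int ~ Bool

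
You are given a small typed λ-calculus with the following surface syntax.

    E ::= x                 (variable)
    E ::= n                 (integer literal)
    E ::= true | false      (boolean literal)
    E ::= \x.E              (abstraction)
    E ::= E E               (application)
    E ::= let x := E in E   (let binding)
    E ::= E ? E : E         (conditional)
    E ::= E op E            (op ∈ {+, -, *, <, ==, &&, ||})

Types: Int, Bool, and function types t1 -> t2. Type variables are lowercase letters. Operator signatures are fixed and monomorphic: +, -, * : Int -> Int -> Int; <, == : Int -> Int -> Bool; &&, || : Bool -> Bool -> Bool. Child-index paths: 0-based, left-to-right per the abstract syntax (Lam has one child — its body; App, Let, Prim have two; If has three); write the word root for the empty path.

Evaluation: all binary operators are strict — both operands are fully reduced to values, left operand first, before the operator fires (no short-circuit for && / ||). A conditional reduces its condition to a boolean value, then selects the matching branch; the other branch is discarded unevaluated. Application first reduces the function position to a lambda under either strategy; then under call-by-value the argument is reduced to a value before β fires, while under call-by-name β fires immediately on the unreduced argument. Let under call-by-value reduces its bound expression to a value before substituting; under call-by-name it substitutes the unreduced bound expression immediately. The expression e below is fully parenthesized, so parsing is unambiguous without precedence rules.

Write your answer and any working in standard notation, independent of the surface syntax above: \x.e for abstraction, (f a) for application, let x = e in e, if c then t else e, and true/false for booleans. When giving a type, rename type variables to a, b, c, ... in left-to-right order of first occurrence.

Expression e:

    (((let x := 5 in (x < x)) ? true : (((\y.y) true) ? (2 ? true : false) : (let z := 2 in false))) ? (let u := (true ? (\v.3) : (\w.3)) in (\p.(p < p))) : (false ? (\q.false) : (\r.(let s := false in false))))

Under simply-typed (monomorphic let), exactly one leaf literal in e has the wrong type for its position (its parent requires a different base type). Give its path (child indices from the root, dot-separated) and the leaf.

Answer: 0.2.1.0 : 2

Derivation:
let x : Int
x : Int
  unify Int ~ Int
x : Int
  unify Int ~ Int
  unify Bool ~ Bool
y : a
\y._ : a -> a
  unify a -> a ~ Bool -> b
  unify a ~ Bool
  unify Bool ~ b
_ _ : Bool
  unify Bool ~ Bool
  unify Int ~ Bool
  FAIL: mismatch Int ~ Bool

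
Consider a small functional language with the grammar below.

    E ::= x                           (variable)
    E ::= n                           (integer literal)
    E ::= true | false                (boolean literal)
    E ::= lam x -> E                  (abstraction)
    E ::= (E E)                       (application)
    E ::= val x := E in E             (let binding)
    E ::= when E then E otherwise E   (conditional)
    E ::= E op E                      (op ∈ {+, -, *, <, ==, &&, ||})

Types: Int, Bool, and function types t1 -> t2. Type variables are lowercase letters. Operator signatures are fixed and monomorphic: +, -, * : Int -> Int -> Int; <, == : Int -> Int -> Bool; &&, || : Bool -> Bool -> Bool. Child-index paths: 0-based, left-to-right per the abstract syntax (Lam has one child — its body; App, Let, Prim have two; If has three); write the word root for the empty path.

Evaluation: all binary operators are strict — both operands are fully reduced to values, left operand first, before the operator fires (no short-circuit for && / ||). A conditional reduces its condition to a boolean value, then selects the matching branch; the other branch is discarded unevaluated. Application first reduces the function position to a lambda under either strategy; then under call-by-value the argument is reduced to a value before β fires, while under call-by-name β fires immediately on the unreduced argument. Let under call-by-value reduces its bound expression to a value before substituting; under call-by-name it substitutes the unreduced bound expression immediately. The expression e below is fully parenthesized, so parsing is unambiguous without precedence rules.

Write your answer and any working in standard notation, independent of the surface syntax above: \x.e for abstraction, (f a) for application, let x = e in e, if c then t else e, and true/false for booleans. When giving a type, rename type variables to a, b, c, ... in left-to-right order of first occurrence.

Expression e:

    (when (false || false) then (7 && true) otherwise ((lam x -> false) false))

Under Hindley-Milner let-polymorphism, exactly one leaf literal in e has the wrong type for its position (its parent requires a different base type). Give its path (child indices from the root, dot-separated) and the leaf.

Answer: 1.0 : 7

Working:
  unify Bool ~ Bool
  unify Bool ~ Bool
  unify Bool ~ Bool
  unify Int ~ Bool
  FAIL: mismatch Int ~ Bool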